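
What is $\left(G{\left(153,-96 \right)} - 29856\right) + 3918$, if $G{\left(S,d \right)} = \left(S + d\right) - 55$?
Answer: $-25936$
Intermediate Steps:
$G{\left(S,d \right)} = -55 + S + d$
$\left(G{\left(153,-96 \right)} - 29856\right) + 3918 = \left(\left(-55 + 153 - 96\right) - 29856\right) + 3918 = \left(2 - 29856\right) + 3918 = -29854 + 3918 = -25936$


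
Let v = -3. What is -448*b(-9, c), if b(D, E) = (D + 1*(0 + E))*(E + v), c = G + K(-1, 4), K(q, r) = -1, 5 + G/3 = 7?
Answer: 3584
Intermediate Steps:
G = 6 (G = -15 + 3*7 = -15 + 21 = 6)
c = 5 (c = 6 - 1 = 5)
b(D, E) = (-3 + E)*(D + E) (b(D, E) = (D + 1*(0 + E))*(E - 3) = (D + 1*E)*(-3 + E) = (D + E)*(-3 + E) = (-3 + E)*(D + E))
-448*b(-9, c) = -448*(5² - 3*(-9) - 3*5 - 9*5) = -448*(25 + 27 - 15 - 45) = -448*(-8) = 3584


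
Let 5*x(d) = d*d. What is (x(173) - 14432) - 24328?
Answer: -163871/5 ≈ -32774.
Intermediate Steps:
x(d) = d²/5 (x(d) = (d*d)/5 = d²/5)
(x(173) - 14432) - 24328 = ((⅕)*173² - 14432) - 24328 = ((⅕)*29929 - 14432) - 24328 = (29929/5 - 14432) - 24328 = -42231/5 - 24328 = -163871/5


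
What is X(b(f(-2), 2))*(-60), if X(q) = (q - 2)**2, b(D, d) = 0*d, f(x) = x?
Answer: -240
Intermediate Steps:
b(D, d) = 0
X(q) = (-2 + q)**2
X(b(f(-2), 2))*(-60) = (-2 + 0)**2*(-60) = (-2)**2*(-60) = 4*(-60) = -240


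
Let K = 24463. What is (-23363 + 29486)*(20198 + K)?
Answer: 273459303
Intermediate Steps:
(-23363 + 29486)*(20198 + K) = (-23363 + 29486)*(20198 + 24463) = 6123*44661 = 273459303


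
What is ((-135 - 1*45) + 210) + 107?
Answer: 137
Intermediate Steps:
((-135 - 1*45) + 210) + 107 = ((-135 - 45) + 210) + 107 = (-180 + 210) + 107 = 30 + 107 = 137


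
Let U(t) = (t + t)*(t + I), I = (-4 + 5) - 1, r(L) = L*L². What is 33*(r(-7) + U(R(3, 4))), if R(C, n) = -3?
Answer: -10725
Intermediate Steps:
r(L) = L³
I = 0 (I = 1 - 1 = 0)
U(t) = 2*t² (U(t) = (t + t)*(t + 0) = (2*t)*t = 2*t²)
33*(r(-7) + U(R(3, 4))) = 33*((-7)³ + 2*(-3)²) = 33*(-343 + 2*9) = 33*(-343 + 18) = 33*(-325) = -10725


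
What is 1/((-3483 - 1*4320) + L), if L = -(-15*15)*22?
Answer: -1/2853 ≈ -0.00035051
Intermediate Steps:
L = 4950 (L = -(-225)*22 = -1*(-4950) = 4950)
1/((-3483 - 1*4320) + L) = 1/((-3483 - 1*4320) + 4950) = 1/((-3483 - 4320) + 4950) = 1/(-7803 + 4950) = 1/(-2853) = -1/2853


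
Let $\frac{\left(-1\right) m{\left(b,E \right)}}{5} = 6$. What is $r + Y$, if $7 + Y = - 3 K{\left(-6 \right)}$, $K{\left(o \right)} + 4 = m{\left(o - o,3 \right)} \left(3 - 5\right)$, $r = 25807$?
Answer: $25632$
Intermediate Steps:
$m{\left(b,E \right)} = -30$ ($m{\left(b,E \right)} = \left(-5\right) 6 = -30$)
$K{\left(o \right)} = 56$ ($K{\left(o \right)} = -4 - 30 \left(3 - 5\right) = -4 - -60 = -4 + 60 = 56$)
$Y = -175$ ($Y = -7 - 168 = -175$)
$r + Y = 25807 - 175 = 25632$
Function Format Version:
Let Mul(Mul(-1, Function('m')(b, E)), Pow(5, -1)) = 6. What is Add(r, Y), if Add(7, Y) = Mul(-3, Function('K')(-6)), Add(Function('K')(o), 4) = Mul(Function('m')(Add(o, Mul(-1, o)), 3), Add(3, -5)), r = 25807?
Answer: 25632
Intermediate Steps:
Function('m')(b, E) = -30 (Function('m')(b, E) = Mul(-5, 6) = -30)
Function('K')(o) = 56 (Function('K')(o) = Add(-4, Mul(-30, Add(3, -5))) = Add(-4, Mul(-30, -2)) = Add(-4, 60) = 56)
Y = -175 (Y = Add(-7, Mul(-3, 56)) = Add(-7, -168) = -175)
Add(r, Y) = Add(25807, -175) = 25632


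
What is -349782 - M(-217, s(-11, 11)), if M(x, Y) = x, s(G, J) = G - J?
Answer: -349565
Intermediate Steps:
-349782 - M(-217, s(-11, 11)) = -349782 - 1*(-217) = -349782 + 217 = -349565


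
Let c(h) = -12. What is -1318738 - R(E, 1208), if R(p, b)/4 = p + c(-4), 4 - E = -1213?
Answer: -1323558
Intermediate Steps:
E = 1217 (E = 4 - 1*(-1213) = 4 + 1213 = 1217)
R(p, b) = -48 + 4*p (R(p, b) = 4*(p - 12) = 4*(-12 + p) = -48 + 4*p)
-1318738 - R(E, 1208) = -1318738 - (-48 + 4*1217) = -1318738 - (-48 + 4868) = -1318738 - 1*4820 = -1318738 - 4820 = -1323558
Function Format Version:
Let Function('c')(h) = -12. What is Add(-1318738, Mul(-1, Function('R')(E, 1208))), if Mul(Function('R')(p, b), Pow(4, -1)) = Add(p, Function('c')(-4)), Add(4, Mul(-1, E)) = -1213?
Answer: -1323558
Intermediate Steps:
E = 1217 (E = Add(4, Mul(-1, -1213)) = Add(4, 1213) = 1217)
Function('R')(p, b) = Add(-48, Mul(4, p)) (Function('R')(p, b) = Mul(4, Add(p, -12)) = Mul(4, Add(-12, p)) = Add(-48, Mul(4, p)))
Add(-1318738, Mul(-1, Function('R')(E, 1208))) = Add(-1318738, Mul(-1, Add(-48, Mul(4, 1217)))) = Add(-1318738, Mul(-1, Add(-48, 4868))) = Add(-1318738, Mul(-1, 4820)) = Add(-1318738, -4820) = -1323558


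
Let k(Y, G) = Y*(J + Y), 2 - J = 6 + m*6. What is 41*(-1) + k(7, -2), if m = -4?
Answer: 148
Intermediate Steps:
J = 20 (J = 2 - (6 - 4*6) = 2 - (6 - 24) = 2 - 1*(-18) = 2 + 18 = 20)
k(Y, G) = Y*(20 + Y)
41*(-1) + k(7, -2) = 41*(-1) + 7*(20 + 7) = -41 + 7*27 = -41 + 189 = 148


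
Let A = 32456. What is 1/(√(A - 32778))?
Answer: -I*√322/322 ≈ -0.055728*I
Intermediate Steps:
1/(√(A - 32778)) = 1/(√(32456 - 32778)) = 1/(√(-322)) = 1/(I*√322) = -I*√322/322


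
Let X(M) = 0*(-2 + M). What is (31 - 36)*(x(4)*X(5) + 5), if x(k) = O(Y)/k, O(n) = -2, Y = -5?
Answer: -25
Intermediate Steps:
X(M) = 0
x(k) = -2/k
(31 - 36)*(x(4)*X(5) + 5) = (31 - 36)*(-2/4*0 + 5) = -5*(-2*¼*0 + 5) = -5*(-½*0 + 5) = -5*(0 + 5) = -5*5 = -25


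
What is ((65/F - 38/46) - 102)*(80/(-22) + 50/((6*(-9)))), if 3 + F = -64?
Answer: 216732250/457677 ≈ 473.55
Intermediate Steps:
F = -67 (F = -3 - 64 = -67)
((65/F - 38/46) - 102)*(80/(-22) + 50/((6*(-9)))) = ((65/(-67) - 38/46) - 102)*(80/(-22) + 50/((6*(-9)))) = ((65*(-1/67) - 38*1/46) - 102)*(80*(-1/22) + 50/(-54)) = ((-65/67 - 19/23) - 102)*(-40/11 + 50*(-1/54)) = (-2768/1541 - 102)*(-40/11 - 25/27) = -159950/1541*(-1355/297) = 216732250/457677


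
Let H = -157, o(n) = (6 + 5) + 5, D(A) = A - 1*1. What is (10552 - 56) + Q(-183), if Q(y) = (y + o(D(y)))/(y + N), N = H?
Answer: 3568807/340 ≈ 10496.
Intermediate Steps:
D(A) = -1 + A (D(A) = A - 1 = -1 + A)
o(n) = 16 (o(n) = 11 + 5 = 16)
N = -157
Q(y) = (16 + y)/(-157 + y) (Q(y) = (y + 16)/(y - 157) = (16 + y)/(-157 + y))
(10552 - 56) + Q(-183) = (10552 - 56) + (16 - 183)/(-157 - 183) = 10496 - 167/(-340) = 10496 - 1/340*(-167) = 10496 + 167/340 = 3568807/340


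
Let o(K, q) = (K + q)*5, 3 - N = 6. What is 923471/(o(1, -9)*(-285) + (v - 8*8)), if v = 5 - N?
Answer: 923471/11344 ≈ 81.406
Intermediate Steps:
N = -3 (N = 3 - 1*6 = 3 - 6 = -3)
v = 8 (v = 5 - 1*(-3) = 5 + 3 = 8)
o(K, q) = 5*K + 5*q
923471/(o(1, -9)*(-285) + (v - 8*8)) = 923471/((5*1 + 5*(-9))*(-285) + (8 - 8*8)) = 923471/((5 - 45)*(-285) + (8 - 64)) = 923471/(-40*(-285) - 56) = 923471/(11400 - 56) = 923471/11344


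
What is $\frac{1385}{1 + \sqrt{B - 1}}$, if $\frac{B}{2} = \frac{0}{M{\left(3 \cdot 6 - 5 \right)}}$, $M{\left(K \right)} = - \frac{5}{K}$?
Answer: $\frac{1385}{2} - \frac{1385 i}{2} \approx 692.5 - 692.5 i$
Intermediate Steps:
$B = 0$ ($B = 2 \frac{0}{\left(-5\right) \frac{1}{3 \cdot 6 - 5}} = 2 \frac{0}{\left(-5\right) \frac{1}{18 - 5}} = 2 \frac{0}{\left(-5\right) \frac{1}{13}} = 2 \frac{0}{- \frac{5}{13}} = 2 \cdot 0 \left(- \frac{13}{5}\right) = 2 \cdot 0 = 0$)
$\frac{1385}{1 + \sqrt{B - 1}} = \frac{1385}{1 + \sqrt{0 - 1}} = \frac{1385}{1 + \sqrt{-1}} = \frac{1385}{1 + i} = 1385 \frac{1 - i}{2} = \frac{1385 \left(1 - i\right)}{2}$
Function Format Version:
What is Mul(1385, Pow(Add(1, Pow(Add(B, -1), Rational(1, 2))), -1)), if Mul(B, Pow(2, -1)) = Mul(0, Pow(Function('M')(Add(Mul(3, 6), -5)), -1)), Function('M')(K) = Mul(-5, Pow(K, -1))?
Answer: Add(Rational(1385, 2), Mul(Rational(-1385, 2), I)) ≈ Add(692.50, Mul(-692.50, I))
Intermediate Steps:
B = 0 (B = Mul(2, Mul(0, Pow(Mul(-5, Pow(Add(Mul(3, 6), -5), -1)), -1))) = Mul(2, Mul(0, Pow(Mul(-5, Pow(Add(18, -5), -1)), -1))) = Mul(2, Mul(0, Pow(Mul(-5, Pow(13, -1)), -1))) = Mul(2, Mul(0, Pow(Mul(-5, Rational(1, 13)), -1))) = Mul(2, Mul(0, Pow(Rational(-5, 13), -1))) = Mul(2, Mul(0, Rational(-13, 5))) = Mul(2, 0) = 0)
Mul(1385, Pow(Add(1, Pow(Add(B, -1), Rational(1, 2))), -1)) = Mul(1385, Pow(Add(1, Pow(Add(0, -1), Rational(1, 2))), -1)) = Mul(1385, Pow(Add(1, Pow(-1, Rational(1, 2))), -1)) = Mul(1385, Pow(Add(1, I), -1)) = Mul(1385, Mul(Rational(1, 2), Add(1, Mul(-1, I)))) = Mul(Rational(1385, 2), Add(1, Mul(-1, I)))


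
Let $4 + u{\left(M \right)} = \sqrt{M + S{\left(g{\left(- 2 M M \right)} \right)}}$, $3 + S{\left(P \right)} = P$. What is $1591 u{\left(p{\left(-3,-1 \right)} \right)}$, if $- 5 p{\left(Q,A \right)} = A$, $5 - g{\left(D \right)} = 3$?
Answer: $-6364 + \frac{3182 i \sqrt{5}}{5} \approx -6364.0 + 1423.0 i$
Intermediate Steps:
$g{\left(D \right)} = 2$ ($g{\left(D \right)} = 5 - 3 = 2$)
$S{\left(P \right)} = -3 + P$
$p{\left(Q,A \right)} = - \frac{A}{5}$
$u{\left(M \right)} = -4 + \sqrt{-1 + M}$ ($u{\left(M \right)} = -4 + \sqrt{M + \left(-3 + 2\right)} = -4 + \sqrt{M - 1} = -4 + \sqrt{-1 + M}$)
$1591 u{\left(p{\left(-3,-1 \right)} \right)} = 1591 \left(-4 + \sqrt{-1 - - \frac{1}{5}}\right) = 1591 \left(-4 + \sqrt{-1 + \frac{1}{5}}\right) = 1591 \left(-4 + \sqrt{- \frac{4}{5}}\right) = 1591 \left(-4 + \frac{2 i \sqrt{5}}{5}\right) = -6364 + \frac{3182 i \sqrt{5}}{5}$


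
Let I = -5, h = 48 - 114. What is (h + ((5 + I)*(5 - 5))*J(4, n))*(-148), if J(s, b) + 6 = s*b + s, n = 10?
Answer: 9768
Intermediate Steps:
h = -66
J(s, b) = -6 + s + b*s (J(s, b) = -6 + (s*b + s) = -6 + (b*s + s) = -6 + (s + b*s) = -6 + s + b*s)
(h + ((5 + I)*(5 - 5))*J(4, n))*(-148) = (-66 + ((5 - 5)*(5 - 5))*(-6 + 4 + 10*4))*(-148) = (-66 + (0*0)*(-6 + 4 + 40))*(-148) = (-66 + 0*38)*(-148) = (-66 + 0)*(-148) = -66*(-148) = 9768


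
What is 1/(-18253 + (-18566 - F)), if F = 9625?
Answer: -1/46444 ≈ -2.1531e-5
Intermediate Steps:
1/(-18253 + (-18566 - F)) = 1/(-18253 + (-18566 - 1*9625)) = 1/(-18253 + (-18566 - 9625)) = 1/(-18253 - 28191) = 1/(-46444) = -1/46444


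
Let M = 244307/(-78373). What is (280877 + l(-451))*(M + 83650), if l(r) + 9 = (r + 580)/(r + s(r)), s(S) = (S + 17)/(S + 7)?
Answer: 183952322243611326986/7829854565 ≈ 2.3494e+10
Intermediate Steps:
s(S) = (17 + S)/(7 + S)
l(r) = -9 + (580 + r)/(r + (17 + r)/(7 + r)) (l(r) = -9 + (r + 580)/(r + (17 + r)/(7 + r)) = -9 + (580 + r)/(r + (17 + r)/(7 + r)))
M = -244307/78373 (M = 244307*(-1/78373) = -244307/78373 ≈ -3.1172)
(280877 + l(-451))*(M + 83650) = (280877 + (3907 - 8*(-451)² + 515*(-451))/(17 + (-451)² + 8*(-451)))*(-244307/78373 + 83650) = (280877 + (3907 - 8*203401 - 232265)/(17 + 203401 - 3608))*(6555657143/78373) = (280877 + (3907 - 1627208 - 232265)/199810)*(6555657143/78373) = (280877 + (1/199810)*(-1855566))*(6555657143/78373) = (280877 - 927783/99905)*(6555657143/78373) = (28060088902/99905)*(6555657143/78373) = 183952322243611326986/7829854565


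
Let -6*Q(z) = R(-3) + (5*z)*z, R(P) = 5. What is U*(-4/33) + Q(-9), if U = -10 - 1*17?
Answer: -2147/33 ≈ -65.061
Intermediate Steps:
U = -27 (U = -10 - 17 = -27)
Q(z) = -⅚ - 5*z²/6 (Q(z) = -(5 + (5*z)*z)/6 = -(5 + 5*z²)/6 = -⅚ - 5*z²/6)
U*(-4/33) + Q(-9) = -27*(-4)/33 + (-⅚ - ⅚*(-9)²) = -9*(-4)/11 + (-⅚ - ⅚*81) = -27*(-4/33) + (-⅚ - 135/2) = 36/11 - 205/3 = -2147/33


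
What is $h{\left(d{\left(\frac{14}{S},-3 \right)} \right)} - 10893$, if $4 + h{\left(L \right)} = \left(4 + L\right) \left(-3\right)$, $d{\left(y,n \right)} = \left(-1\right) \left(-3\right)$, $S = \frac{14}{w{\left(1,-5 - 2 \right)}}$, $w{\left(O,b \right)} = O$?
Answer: $-10918$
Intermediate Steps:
$S = 14$ ($S = \frac{14}{1} = 14 \cdot 1 = 14$)
$d{\left(y,n \right)} = 3$
$h{\left(L \right)} = -16 - 3 L$ ($h{\left(L \right)} = -4 + \left(4 + L\right) \left(-3\right) = -4 - \left(12 + 3 L\right) = -16 - 3 L$)
$h{\left(d{\left(\frac{14}{S},-3 \right)} \right)} - 10893 = \left(-16 - 9\right) - 10893 = -25 - 10893 = -10918$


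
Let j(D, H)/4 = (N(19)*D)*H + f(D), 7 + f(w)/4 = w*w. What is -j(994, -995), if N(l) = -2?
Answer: -23720704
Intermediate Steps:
f(w) = -28 + 4*w**2 (f(w) = -28 + 4*(w*w) = -28 + 4*w**2)
j(D, H) = -112 + 16*D**2 - 8*D*H (j(D, H) = 4*((-2*D)*H + (-28 + 4*D**2)) = 4*(-2*D*H + (-28 + 4*D**2)) = 4*(-28 + 4*D**2 - 2*D*H) = -112 + 16*D**2 - 8*D*H)
-j(994, -995) = -(-112 + 16*994**2 - 8*994*(-995)) = -(-112 + 16*988036 + 7912240) = -(-112 + 15808576 + 7912240) = -1*23720704 = -23720704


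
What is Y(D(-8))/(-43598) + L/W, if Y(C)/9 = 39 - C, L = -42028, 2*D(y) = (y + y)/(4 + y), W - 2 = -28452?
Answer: 911431447/620181550 ≈ 1.4696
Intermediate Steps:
W = -28450 (W = 2 - 28452 = -28450)
D(y) = y/(4 + y) (D(y) = ((y + y)/(4 + y))/2 = ((2*y)/(4 + y))/2 = (2*y/(4 + y))/2 = y/(4 + y))
Y(C) = 351 - 9*C (Y(C) = 9*(39 - C) = 351 - 9*C)
Y(D(-8))/(-43598) + L/W = (351 - (-72)/(4 - 8))/(-43598) - 42028/(-28450) = (351 - (-72)/(-4))*(-1/43598) - 42028*(-1/28450) = (351 - (-72)*(-1)/4)*(-1/43598) + 21014/14225 = (351 - 9*2)*(-1/43598) + 21014/14225 = (351 - 18)*(-1/43598) + 21014/14225 = 333*(-1/43598) + 21014/14225 = -333/43598 + 21014/14225 = 911431447/620181550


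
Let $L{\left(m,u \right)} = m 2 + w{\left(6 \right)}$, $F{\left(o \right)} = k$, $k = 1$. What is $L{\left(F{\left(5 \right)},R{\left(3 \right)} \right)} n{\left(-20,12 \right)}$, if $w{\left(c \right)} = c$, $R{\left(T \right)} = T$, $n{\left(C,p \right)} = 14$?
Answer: $112$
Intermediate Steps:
$F{\left(o \right)} = 1$
$L{\left(m,u \right)} = 6 + 2 m$ ($L{\left(m,u \right)} = m 2 + 6 = 2 m + 6 = 6 + 2 m$)
$L{\left(F{\left(5 \right)},R{\left(3 \right)} \right)} n{\left(-20,12 \right)} = \left(6 + 2 \cdot 1\right) 14 = \left(6 + 2\right) 14 = 8 \cdot 14 = 112$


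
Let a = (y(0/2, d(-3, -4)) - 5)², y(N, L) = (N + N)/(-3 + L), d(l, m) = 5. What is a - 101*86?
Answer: -8661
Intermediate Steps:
y(N, L) = 2*N/(-3 + L) (y(N, L) = (2*N)/(-3 + L) = 2*N/(-3 + L))
a = 25 (a = (2*(0/2)/(-3 + 5) - 5)² = (2*(0*(½))/2 - 5)² = (2*0*(½) - 5)² = (0 - 5)² = (-5)² = 25)
a - 101*86 = 25 - 101*86 = 25 - 8686 = -8661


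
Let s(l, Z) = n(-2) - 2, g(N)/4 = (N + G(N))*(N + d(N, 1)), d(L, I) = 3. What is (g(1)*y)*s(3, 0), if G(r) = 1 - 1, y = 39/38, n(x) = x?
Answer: -1248/19 ≈ -65.684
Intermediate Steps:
y = 39/38 (y = 39*(1/38) = 39/38 ≈ 1.0263)
G(r) = 0
g(N) = 4*N*(3 + N) (g(N) = 4*((N + 0)*(N + 3)) = 4*(N*(3 + N)) = 4*N*(3 + N))
s(l, Z) = -4 (s(l, Z) = -2 - 2 = -4)
(g(1)*y)*s(3, 0) = ((4*1*(3 + 1))*(39/38))*(-4) = ((4*1*4)*(39/38))*(-4) = (16*(39/38))*(-4) = (312/19)*(-4) = -1248/19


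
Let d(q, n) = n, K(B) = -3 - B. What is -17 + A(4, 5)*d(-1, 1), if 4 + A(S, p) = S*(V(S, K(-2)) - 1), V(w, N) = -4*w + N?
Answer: -93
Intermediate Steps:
V(w, N) = N - 4*w
A(S, p) = -4 + S*(-2 - 4*S) (A(S, p) = -4 + S*(((-3 - 1*(-2)) - 4*S) - 1) = -4 + S*(((-3 + 2) - 4*S) - 1) = -4 + S*((-1 - 4*S) - 1) = -4 + S*(-2 - 4*S))
-17 + A(4, 5)*d(-1, 1) = -17 + (-4 - 1*4 - 1*4*(1 + 4*4))*1 = -17 + (-4 - 4 - 1*4*(1 + 16))*1 = -17 + (-4 - 4 - 1*4*17)*1 = -17 + (-4 - 4 - 68)*1 = -17 - 76*1 = -17 - 76 = -93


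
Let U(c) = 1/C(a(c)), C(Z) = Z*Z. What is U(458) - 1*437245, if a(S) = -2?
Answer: -1748979/4 ≈ -4.3725e+5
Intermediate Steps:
C(Z) = Z**2
U(c) = 1/4 (U(c) = 1/((-2)**2) = 1/4)
U(458) - 1*437245 = 1/4 - 1*437245 = 1/4 - 437245 = -1748979/4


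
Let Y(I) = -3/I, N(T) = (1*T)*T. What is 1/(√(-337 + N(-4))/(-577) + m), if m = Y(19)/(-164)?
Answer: 1037406764/1039910579 + 5602356112*I*√321/3119731737 ≈ 0.99759 + 32.174*I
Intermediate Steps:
N(T) = T² (N(T) = T*T = T²)
m = 3/3116 (m = -3/19/(-164) = -3*1/19*(-1/164) = -3/19*(-1/164) = 3/3116 ≈ 0.00096277)
1/(√(-337 + N(-4))/(-577) + m) = 1/(√(-337 + (-4)²)/(-577) + 3/3116) = 1/(√(-337 + 16)*(-1/577) + 3/3116) = 1/(√(-321)*(-1/577) + 3/3116) = 1/((I*√321)*(-1/577) + 3/3116) = 1/(-I*√321/577 + 3/3116) = 1/(3/3116 - I*√321/577)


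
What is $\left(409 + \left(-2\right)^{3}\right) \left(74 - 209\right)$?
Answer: $-54135$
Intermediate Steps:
$\left(409 + \left(-2\right)^{3}\right) \left(74 - 209\right) = \left(409 - 8\right) \left(-135\right) = 401 \left(-135\right) = -54135$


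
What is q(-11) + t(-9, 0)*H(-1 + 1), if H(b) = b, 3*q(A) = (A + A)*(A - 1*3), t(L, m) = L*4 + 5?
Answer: 308/3 ≈ 102.67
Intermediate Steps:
t(L, m) = 5 + 4*L (t(L, m) = 4*L + 5 = 5 + 4*L)
q(A) = 2*A*(-3 + A)/3 (q(A) = ((A + A)*(A - 1*3))/3 = ((2*A)*(A - 3))/3 = ((2*A)*(-3 + A))/3 = (2*A*(-3 + A))/3 = 2*A*(-3 + A)/3)
q(-11) + t(-9, 0)*H(-1 + 1) = (⅔)*(-11)*(-3 - 11) + (5 + 4*(-9))*(-1 + 1) = (⅔)*(-11)*(-14) + (5 - 36)*0 = 308/3 - 31*0 = 308/3 + 0 = 308/3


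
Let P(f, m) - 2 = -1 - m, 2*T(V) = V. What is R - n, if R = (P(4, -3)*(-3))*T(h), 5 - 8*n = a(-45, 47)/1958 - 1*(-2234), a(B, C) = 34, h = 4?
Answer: 249280/979 ≈ 254.63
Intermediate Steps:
T(V) = V/2
P(f, m) = 1 - m (P(f, m) = 2 + (-1 - m) = 1 - m)
n = -272776/979 (n = 5/8 - (34/1958 - 1*(-2234))/8 = 5/8 - (34*(1/1958) + 2234)/8 = 5/8 - (17/979 + 2234)/8 = 5/8 - ⅛*2187103/979 = 5/8 - 2187103/7832 = -272776/979 ≈ -278.63)
R = -24 (R = ((1 - 1*(-3))*(-3))*((½)*4) = ((1 + 3)*(-3))*2 = (4*(-3))*2 = -12*2 = -24)
R - n = -24 - 1*(-272776/979) = -24 + 272776/979 = 249280/979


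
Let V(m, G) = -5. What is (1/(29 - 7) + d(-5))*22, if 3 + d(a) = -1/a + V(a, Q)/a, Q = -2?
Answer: -193/5 ≈ -38.600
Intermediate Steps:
d(a) = -3 - 6/a (d(a) = -3 + (-1/a - 5/a) = -3 - 6/a)
(1/(29 - 7) + d(-5))*22 = (1/(29 - 7) + (-3 - 6/(-5)))*22 = (1/22 + (-3 - 6*(-⅕)))*22 = (1/22 + (-3 + 6/5))*22 = (1/22 - 9/5)*22 = -193/110*22 = -193/5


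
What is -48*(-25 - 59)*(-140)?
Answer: -564480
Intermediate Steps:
-48*(-25 - 59)*(-140) = -48*(-84)*(-140) = 4032*(-140) = -564480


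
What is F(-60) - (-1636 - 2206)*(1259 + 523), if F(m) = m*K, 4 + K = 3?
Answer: 6846504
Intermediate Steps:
K = -1 (K = -4 + 3 = -1)
F(m) = -m (F(m) = m*(-1) = -m)
F(-60) - (-1636 - 2206)*(1259 + 523) = -1*(-60) - (-1636 - 2206)*(1259 + 523) = 60 - (-3842)*1782 = 60 - 1*(-6846444) = 60 + 6846444 = 6846504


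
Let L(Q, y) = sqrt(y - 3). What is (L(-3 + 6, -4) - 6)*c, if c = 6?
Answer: -36 + 6*I*sqrt(7) ≈ -36.0 + 15.875*I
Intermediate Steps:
L(Q, y) = sqrt(-3 + y)
(L(-3 + 6, -4) - 6)*c = (sqrt(-3 - 4) - 6)*6 = (sqrt(-7) - 6)*6 = (I*sqrt(7) - 6)*6 = (-6 + I*sqrt(7))*6 = -36 + 6*I*sqrt(7)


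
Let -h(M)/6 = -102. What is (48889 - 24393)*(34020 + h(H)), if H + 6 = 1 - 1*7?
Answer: 848345472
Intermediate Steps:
H = -12 (H = -6 + (1 - 1*7) = -6 + (1 - 7) = -6 - 6 = -12)
h(M) = 612 (h(M) = -6*(-102) = 612)
(48889 - 24393)*(34020 + h(H)) = (48889 - 24393)*(34020 + 612) = 24496*34632 = 848345472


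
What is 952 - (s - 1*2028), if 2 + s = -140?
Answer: 3122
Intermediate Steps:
s = -142 (s = -2 - 140 = -142)
952 - (s - 1*2028) = 952 - (-142 - 1*2028) = 952 - (-142 - 2028) = 952 - 1*(-2170) = 952 + 2170 = 3122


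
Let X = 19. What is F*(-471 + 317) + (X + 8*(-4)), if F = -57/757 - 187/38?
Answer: 10879846/14383 ≈ 756.44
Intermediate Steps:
F = -143725/28766 (F = -57*1/757 - 187*1/38 = -57/757 - 187/38 = -143725/28766 ≈ -4.9964)
F*(-471 + 317) + (X + 8*(-4)) = -143725*(-471 + 317)/28766 + (19 + 8*(-4)) = -143725/28766*(-154) + (19 - 32) = 11066825/14383 - 13 = 10879846/14383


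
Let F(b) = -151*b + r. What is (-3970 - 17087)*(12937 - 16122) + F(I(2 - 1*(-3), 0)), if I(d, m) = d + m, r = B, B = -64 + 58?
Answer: 67065784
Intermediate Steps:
B = -6
r = -6
F(b) = -6 - 151*b (F(b) = -151*b - 6 = -6 - 151*b)
(-3970 - 17087)*(12937 - 16122) + F(I(2 - 1*(-3), 0)) = (-3970 - 17087)*(12937 - 16122) + (-6 - 151*((2 - 1*(-3)) + 0)) = -21057*(-3185) + (-6 - 151*((2 + 3) + 0)) = 67066545 + (-6 - 151*(5 + 0)) = 67066545 + (-6 - 151*5) = 67066545 + (-6 - 755) = 67066545 - 761 = 67065784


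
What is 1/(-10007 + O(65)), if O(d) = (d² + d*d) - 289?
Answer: -1/1846 ≈ -0.00054171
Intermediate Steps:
O(d) = -289 + 2*d² (O(d) = (d² + d²) - 289 = 2*d² - 289 = -289 + 2*d²)
1/(-10007 + O(65)) = 1/(-10007 + (-289 + 2*65²)) = 1/(-10007 + (-289 + 2*4225)) = 1/(-10007 + (-289 + 8450)) = 1/(-10007 + 8161) = 1/(-1846) = -1/1846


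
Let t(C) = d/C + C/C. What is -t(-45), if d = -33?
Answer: -26/15 ≈ -1.7333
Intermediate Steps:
t(C) = 1 - 33/C (t(C) = -33/C + C/C = -33/C + 1 = 1 - 33/C)
-t(-45) = -(-33 - 45)/(-45) = -(-1)*(-78)/45 = -1*26/15 = -26/15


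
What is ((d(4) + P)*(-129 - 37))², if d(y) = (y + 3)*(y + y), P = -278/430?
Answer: 3902861020356/46225 ≈ 8.4432e+7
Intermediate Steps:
P = -139/215 (P = -278*1/430 = -139/215 ≈ -0.64651)
d(y) = 2*y*(3 + y) (d(y) = (3 + y)*(2*y) = 2*y*(3 + y))
((d(4) + P)*(-129 - 37))² = ((2*4*(3 + 4) - 139/215)*(-129 - 37))² = ((2*4*7 - 139/215)*(-166))² = ((56 - 139/215)*(-166))² = ((11901/215)*(-166))² = (-1975566/215)² = 3902861020356/46225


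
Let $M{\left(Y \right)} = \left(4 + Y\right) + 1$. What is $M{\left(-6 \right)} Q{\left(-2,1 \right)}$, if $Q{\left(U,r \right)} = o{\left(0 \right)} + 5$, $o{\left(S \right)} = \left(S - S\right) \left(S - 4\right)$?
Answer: $-5$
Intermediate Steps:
$o{\left(S \right)} = 0$ ($o{\left(S \right)} = 0 \left(-4 + S\right) = 0$)
$Q{\left(U,r \right)} = 5$ ($Q{\left(U,r \right)} = 0 + 5 = 5$)
$M{\left(Y \right)} = 5 + Y$
$M{\left(-6 \right)} Q{\left(-2,1 \right)} = \left(5 - 6\right) 5 = \left(-1\right) 5 = -5$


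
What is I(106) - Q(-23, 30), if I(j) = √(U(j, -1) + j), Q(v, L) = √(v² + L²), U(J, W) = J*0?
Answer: √106 - √1429 ≈ -27.507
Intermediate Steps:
U(J, W) = 0
Q(v, L) = √(L² + v²)
I(j) = √j (I(j) = √(0 + j) = √j)
I(106) - Q(-23, 30) = √106 - √(30² + (-23)²) = √106 - √(900 + 529) = √106 - √1429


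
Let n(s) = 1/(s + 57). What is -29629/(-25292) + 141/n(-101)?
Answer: -156881939/25292 ≈ -6202.8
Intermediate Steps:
n(s) = 1/(57 + s)
-29629/(-25292) + 141/n(-101) = -29629/(-25292) + 141/(1/(57 - 101)) = -29629*(-1/25292) + 141/(1/(-44)) = 29629/25292 + 141/(-1/44) = 29629/25292 + 141*(-44) = 29629/25292 - 6204 = -156881939/25292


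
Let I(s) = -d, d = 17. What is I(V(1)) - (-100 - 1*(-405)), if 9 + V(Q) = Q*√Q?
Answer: -322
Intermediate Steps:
V(Q) = -9 + Q^(3/2) (V(Q) = -9 + Q*√Q = -9 + Q^(3/2))
I(s) = -17 (I(s) = -1*17 = -17)
I(V(1)) - (-100 - 1*(-405)) = -17 - (-100 - 1*(-405)) = -17 - (-100 + 405) = -17 - 1*305 = -17 - 305 = -322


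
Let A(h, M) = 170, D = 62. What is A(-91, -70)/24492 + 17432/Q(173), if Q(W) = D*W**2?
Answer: 185599051/11361826554 ≈ 0.016335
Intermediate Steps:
Q(W) = 62*W**2
A(-91, -70)/24492 + 17432/Q(173) = 170/24492 + 17432/((62*173**2)) = 170*(1/24492) + 17432/((62*29929)) = 85/12246 + 17432/1855598 = 85/12246 + 17432*(1/1855598) = 85/12246 + 8716/927799 = 185599051/11361826554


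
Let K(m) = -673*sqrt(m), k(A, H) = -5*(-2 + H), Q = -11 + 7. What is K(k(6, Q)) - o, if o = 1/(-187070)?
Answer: 1/187070 - 673*sqrt(30) ≈ -3686.2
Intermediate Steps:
Q = -4
k(A, H) = 10 - 5*H
o = -1/187070 ≈ -5.3456e-6
K(k(6, Q)) - o = -673*sqrt(10 - 5*(-4)) - 1*(-1/187070) = -673*sqrt(10 + 20) + 1/187070 = -673*sqrt(30) + 1/187070 = 1/187070 - 673*sqrt(30)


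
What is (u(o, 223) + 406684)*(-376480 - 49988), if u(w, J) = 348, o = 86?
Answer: -173586122976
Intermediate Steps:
(u(o, 223) + 406684)*(-376480 - 49988) = (348 + 406684)*(-376480 - 49988) = 407032*(-426468) = -173586122976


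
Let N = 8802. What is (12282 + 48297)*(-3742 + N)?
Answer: 306529740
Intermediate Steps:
(12282 + 48297)*(-3742 + N) = (12282 + 48297)*(-3742 + 8802) = 60579*5060 = 306529740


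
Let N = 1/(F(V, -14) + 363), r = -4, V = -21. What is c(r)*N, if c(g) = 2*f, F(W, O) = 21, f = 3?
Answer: 1/64 ≈ 0.015625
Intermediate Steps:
N = 1/384 (N = 1/(21 + 363) = 1/384 ≈ 0.0026042)
c(g) = 6 (c(g) = 2*3 = 6)
c(r)*N = 6*(1/384) = 1/64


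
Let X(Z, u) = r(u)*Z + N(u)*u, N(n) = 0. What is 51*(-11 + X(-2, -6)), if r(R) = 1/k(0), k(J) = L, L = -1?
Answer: -459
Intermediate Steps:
k(J) = -1
r(R) = -1 (r(R) = 1/(-1) = -1)
X(Z, u) = -Z (X(Z, u) = -Z + 0*u = -Z + 0 = -Z)
51*(-11 + X(-2, -6)) = 51*(-11 - 1*(-2)) = 51*(-11 + 2) = 51*(-9) = -459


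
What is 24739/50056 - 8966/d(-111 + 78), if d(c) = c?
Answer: 449618483/1651848 ≈ 272.19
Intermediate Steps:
24739/50056 - 8966/d(-111 + 78) = 24739/50056 - 8966/(-111 + 78) = 24739*(1/50056) - 8966/(-33) = 24739/50056 - 8966*(-1/33) = 24739/50056 + 8966/33 = 449618483/1651848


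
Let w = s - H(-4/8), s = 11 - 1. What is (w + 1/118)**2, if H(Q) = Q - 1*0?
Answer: 384400/3481 ≈ 110.43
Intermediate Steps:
s = 10
H(Q) = Q (H(Q) = Q + 0 = Q)
w = 21/2 (w = 10 - (-4)/8 = 10 - 1*(-1/2) = 10 + 1/2 = 21/2 ≈ 10.500)
(w + 1/118)**2 = (21/2 + 1/118)**2 = (620/59)**2 = 384400/3481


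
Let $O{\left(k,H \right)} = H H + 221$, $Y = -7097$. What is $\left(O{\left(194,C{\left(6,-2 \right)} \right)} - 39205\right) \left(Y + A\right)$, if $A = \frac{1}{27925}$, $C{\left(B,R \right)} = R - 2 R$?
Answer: $\frac{1545040312304}{5585} \approx 2.7664 \cdot 10^{8}$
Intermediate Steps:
$C{\left(B,R \right)} = - R$
$A = \frac{1}{27925} \approx 3.581 \cdot 10^{-5}$
$O{\left(k,H \right)} = 221 + H^{2}$ ($O{\left(k,H \right)} = H^{2} + 221 = 221 + H^{2}$)
$\left(O{\left(194,C{\left(6,-2 \right)} \right)} - 39205\right) \left(Y + A\right) = \left(\left(221 + \left(\left(-1\right) \left(-2\right)\right)^{2}\right) - 39205\right) \left(-7097 + \frac{1}{27925}\right) = \left(\left(221 + 2^{2}\right) - 39205\right) \left(- \frac{198183724}{27925}\right) = \left(\left(221 + 4\right) - 39205\right) \left(- \frac{198183724}{27925}\right) = \left(225 - 39205\right) \left(- \frac{198183724}{27925}\right) = \left(-38980\right) \left(- \frac{198183724}{27925}\right) = \frac{1545040312304}{5585}$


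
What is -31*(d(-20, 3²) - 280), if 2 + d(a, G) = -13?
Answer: 9145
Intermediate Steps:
d(a, G) = -15 (d(a, G) = -2 - 13 = -15)
-31*(d(-20, 3²) - 280) = -31*(-15 - 280) = -31*(-295) = 9145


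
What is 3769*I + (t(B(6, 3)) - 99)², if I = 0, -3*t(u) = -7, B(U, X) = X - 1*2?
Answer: 84100/9 ≈ 9344.4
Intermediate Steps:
B(U, X) = -2 + X (B(U, X) = X - 2 = -2 + X)
t(u) = 7/3 (t(u) = -⅓*(-7) = 7/3)
3769*I + (t(B(6, 3)) - 99)² = 3769*0 + (7/3 - 99)² = 0 + (-290/3)² = 0 + 84100/9 = 84100/9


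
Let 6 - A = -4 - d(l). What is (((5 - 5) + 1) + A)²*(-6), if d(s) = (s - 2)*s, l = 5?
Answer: -4056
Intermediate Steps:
d(s) = s*(-2 + s) (d(s) = (-2 + s)*s = s*(-2 + s))
A = 25 (A = 6 - (-4 - 5*(-2 + 5)) = 6 - (-4 - 5*3) = 6 - (-4 - 1*15) = 6 - (-4 - 15) = 6 - 1*(-19) = 6 + 19 = 25)
(((5 - 5) + 1) + A)²*(-6) = (((5 - 5) + 1) + 25)²*(-6) = ((0 + 1) + 25)²*(-6) = (1 + 25)²*(-6) = 26²*(-6) = 676*(-6) = -4056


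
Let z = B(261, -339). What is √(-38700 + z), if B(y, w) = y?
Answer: 3*I*√4271 ≈ 196.06*I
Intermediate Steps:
z = 261
√(-38700 + z) = √(-38700 + 261) = √(-38439) = 3*I*√4271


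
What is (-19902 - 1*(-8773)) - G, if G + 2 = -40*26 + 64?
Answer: -10151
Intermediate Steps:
G = -978 (G = -2 + (-40*26 + 64) = -2 + (-1040 + 64) = -2 - 976 = -978)
(-19902 - 1*(-8773)) - G = (-19902 - 1*(-8773)) - 1*(-978) = (-19902 + 8773) + 978 = -11129 + 978 = -10151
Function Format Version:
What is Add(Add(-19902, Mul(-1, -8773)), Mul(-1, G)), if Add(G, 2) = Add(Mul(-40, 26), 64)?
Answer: -10151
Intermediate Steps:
G = -978 (G = Add(-2, Add(Mul(-40, 26), 64)) = Add(-2, Add(-1040, 64)) = Add(-2, -976) = -978)
Add(Add(-19902, Mul(-1, -8773)), Mul(-1, G)) = Add(Add(-19902, Mul(-1, -8773)), Mul(-1, -978)) = Add(Add(-19902, 8773), 978) = Add(-11129, 978) = -10151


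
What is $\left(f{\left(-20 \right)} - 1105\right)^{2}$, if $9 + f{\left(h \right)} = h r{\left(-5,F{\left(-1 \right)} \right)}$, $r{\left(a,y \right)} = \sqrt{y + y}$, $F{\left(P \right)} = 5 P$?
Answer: $1236996 + 44560 i \sqrt{10} \approx 1.237 \cdot 10^{6} + 1.4091 \cdot 10^{5} i$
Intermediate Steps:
$r{\left(a,y \right)} = \sqrt{2} \sqrt{y}$ ($r{\left(a,y \right)} = \sqrt{2 y} = \sqrt{2} \sqrt{y}$)
$f{\left(h \right)} = -9 + i h \sqrt{10}$ ($f{\left(h \right)} = -9 + h \sqrt{2} \sqrt{5 \left(-1\right)} = -9 + h \sqrt{2} \sqrt{-5} = -9 + h \sqrt{2} i \sqrt{5} = -9 + h i \sqrt{10} = -9 + i h \sqrt{10}$)
$\left(f{\left(-20 \right)} - 1105\right)^{2} = \left(\left(-9 + i \left(-20\right) \sqrt{10}\right) - 1105\right)^{2} = \left(\left(-9 - 20 i \sqrt{10}\right) - 1105\right)^{2} = \left(-1114 - 20 i \sqrt{10}\right)^{2}$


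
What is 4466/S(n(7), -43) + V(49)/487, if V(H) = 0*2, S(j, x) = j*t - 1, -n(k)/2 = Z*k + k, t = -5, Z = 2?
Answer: 406/19 ≈ 21.368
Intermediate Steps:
n(k) = -6*k (n(k) = -2*(2*k + k) = -6*k)
S(j, x) = -1 - 5*j (S(j, x) = j*(-5) - 1 = -5*j - 1 = -1 - 5*j)
V(H) = 0
4466/S(n(7), -43) + V(49)/487 = 4466/(-1 - (-30)*7) + 0/487 = 4466/(-1 - 5*(-42)) + 0*(1/487) = 4466/(-1 + 210) + 0 = 4466/209 + 0 = 4466*(1/209) + 0 = 406/19 + 0 = 406/19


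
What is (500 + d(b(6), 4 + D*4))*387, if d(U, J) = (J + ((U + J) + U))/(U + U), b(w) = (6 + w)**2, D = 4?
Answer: 775763/4 ≈ 1.9394e+5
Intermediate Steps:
d(U, J) = (2*J + 2*U)/(2*U) (d(U, J) = (J + ((J + U) + U))/((2*U)) = (J + (J + 2*U))*(1/(2*U)) = (2*J + 2*U)*(1/(2*U)) = (2*J + 2*U)/(2*U))
(500 + d(b(6), 4 + D*4))*387 = (500 + ((4 + 4*4) + (6 + 6)**2)/((6 + 6)**2))*387 = (500 + ((4 + 16) + 12**2)/(12**2))*387 = (500 + (20 + 144)/144)*387 = (500 + (1/144)*164)*387 = (500 + 41/36)*387 = (18041/36)*387 = 775763/4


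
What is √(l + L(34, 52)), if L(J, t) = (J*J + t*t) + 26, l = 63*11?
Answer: √4579 ≈ 67.668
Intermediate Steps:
l = 693
L(J, t) = 26 + J² + t² (L(J, t) = (J² + t²) + 26 = 26 + J² + t²)
√(l + L(34, 52)) = √(693 + (26 + 34² + 52²)) = √(693 + (26 + 1156 + 2704)) = √(693 + 3886) = √4579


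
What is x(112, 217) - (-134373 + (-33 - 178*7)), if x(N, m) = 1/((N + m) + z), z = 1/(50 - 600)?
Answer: 24546094298/180949 ≈ 1.3565e+5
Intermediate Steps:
z = -1/550 (z = 1/(-550) = -1/550 ≈ -0.0018182)
x(N, m) = 1/(-1/550 + N + m) (x(N, m) = 1/((N + m) - 1/550) = 1/(-1/550 + N + m))
x(112, 217) - (-134373 + (-33 - 178*7)) = 550/(-1 + 550*112 + 550*217) - (-134373 + (-33 - 178*7)) = 550/(-1 + 61600 + 119350) - (-134373 + (-33 - 1246)) = 550/180949 - (-134373 - 1279) = 550*(1/180949) - 1*(-135652) = 550/180949 + 135652 = 24546094298/180949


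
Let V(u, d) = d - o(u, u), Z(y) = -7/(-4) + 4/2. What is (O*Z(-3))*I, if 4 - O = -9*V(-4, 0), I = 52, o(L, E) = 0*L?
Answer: 780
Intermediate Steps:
o(L, E) = 0
Z(y) = 15/4 (Z(y) = -7*(-¼) + 4*(½) = 7/4 + 2 = 15/4)
V(u, d) = d (V(u, d) = d - 1*0 = d + 0 = d)
O = 4 (O = 4 - (-9)*0 = 4 - 1*0 = 4 + 0 = 4)
(O*Z(-3))*I = (4*(15/4))*52 = 15*52 = 780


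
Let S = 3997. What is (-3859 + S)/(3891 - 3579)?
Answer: 23/52 ≈ 0.44231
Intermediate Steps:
(-3859 + S)/(3891 - 3579) = (-3859 + 3997)/(3891 - 3579) = 138/312 = 138*(1/312) = 23/52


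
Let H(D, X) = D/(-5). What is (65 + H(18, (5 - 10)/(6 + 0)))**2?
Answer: 94249/25 ≈ 3770.0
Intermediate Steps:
H(D, X) = -D/5 (H(D, X) = D*(-1/5) = -D/5)
(65 + H(18, (5 - 10)/(6 + 0)))**2 = (65 - 1/5*18)**2 = (65 - 18/5)**2 = (307/5)**2 = 94249/25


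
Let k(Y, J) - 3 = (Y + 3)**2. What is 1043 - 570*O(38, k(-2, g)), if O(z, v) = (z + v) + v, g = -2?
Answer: -25177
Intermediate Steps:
k(Y, J) = 3 + (3 + Y)**2 (k(Y, J) = 3 + (Y + 3)**2 = 3 + (3 + Y)**2)
O(z, v) = z + 2*v (O(z, v) = (v + z) + v = z + 2*v)
1043 - 570*O(38, k(-2, g)) = 1043 - 570*(38 + 2*(3 + (3 - 2)**2)) = 1043 - 570*(38 + 2*(3 + 1**2)) = 1043 - 570*(38 + 2*(3 + 1)) = 1043 - 570*(38 + 2*4) = 1043 - 570*(38 + 8) = 1043 - 570*46 = 1043 - 26220 = -25177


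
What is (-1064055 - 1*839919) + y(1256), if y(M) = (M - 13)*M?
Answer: -342766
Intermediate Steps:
y(M) = M*(-13 + M) (y(M) = (-13 + M)*M = M*(-13 + M))
(-1064055 - 1*839919) + y(1256) = (-1064055 - 1*839919) + 1256*(-13 + 1256) = (-1064055 - 839919) + 1256*1243 = -1903974 + 1561208 = -342766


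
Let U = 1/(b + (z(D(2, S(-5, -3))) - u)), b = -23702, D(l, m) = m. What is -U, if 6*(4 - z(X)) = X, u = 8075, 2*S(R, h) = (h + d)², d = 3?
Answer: 1/31773 ≈ 3.1473e-5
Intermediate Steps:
S(R, h) = (3 + h)²/2 (S(R, h) = (h + 3)²/2 = (3 + h)²/2)
z(X) = 4 - X/6
U = -1/31773 (U = 1/(-23702 + ((4 - (3 - 3)²/12) - 1*8075)) = 1/(-23702 + ((4 - 0²/12) - 8075)) = 1/(-23702 + ((4 - 0/12) - 8075)) = 1/(-23702 + ((4 - ⅙*0) - 8075)) = 1/(-23702 + ((4 + 0) - 8075)) = 1/(-23702 + (4 - 8075)) = 1/(-23702 - 8071) = 1/(-31773) = -1/31773 ≈ -3.1473e-5)
-U = -1*(-1/31773) = 1/31773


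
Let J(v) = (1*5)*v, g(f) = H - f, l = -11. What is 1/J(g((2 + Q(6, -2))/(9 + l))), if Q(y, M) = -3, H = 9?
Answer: 2/85 ≈ 0.023529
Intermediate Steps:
g(f) = 9 - f
J(v) = 5*v
1/J(g((2 + Q(6, -2))/(9 + l))) = 1/(5*(9 - (2 - 3)/(9 - 11))) = 1/(5*(9 - (-1)/(-2))) = 1/(5*(9 - (-1)*(-1)/2)) = 1/(5*(9 - 1*½)) = 1/(5*(9 - ½)) = 1/(5*(17/2)) = 1/(85/2) = 2/85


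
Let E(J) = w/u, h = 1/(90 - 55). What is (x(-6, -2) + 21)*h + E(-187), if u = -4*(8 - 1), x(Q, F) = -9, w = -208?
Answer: 272/35 ≈ 7.7714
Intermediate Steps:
h = 1/35 ≈ 0.028571
u = -28 (u = -4*7 = -28)
E(J) = 52/7 (E(J) = -208/(-28) = -208*(-1/28) = 52/7)
(x(-6, -2) + 21)*h + E(-187) = (-9 + 21)*(1/35) + 52/7 = 12*(1/35) + 52/7 = 12/35 + 52/7 = 272/35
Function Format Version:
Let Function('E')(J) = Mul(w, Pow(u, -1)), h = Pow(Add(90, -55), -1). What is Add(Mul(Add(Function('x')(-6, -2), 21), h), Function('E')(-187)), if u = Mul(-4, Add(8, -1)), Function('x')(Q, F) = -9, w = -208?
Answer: Rational(272, 35) ≈ 7.7714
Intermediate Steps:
h = Rational(1, 35) (h = Pow(35, -1) = Rational(1, 35) ≈ 0.028571)
u = -28 (u = Mul(-4, 7) = -28)
Function('E')(J) = Rational(52, 7) (Function('E')(J) = Mul(-208, Pow(-28, -1)) = Mul(-208, Rational(-1, 28)) = Rational(52, 7))
Add(Mul(Add(Function('x')(-6, -2), 21), h), Function('E')(-187)) = Add(Mul(Add(-9, 21), Rational(1, 35)), Rational(52, 7)) = Add(Mul(12, Rational(1, 35)), Rational(52, 7)) = Add(Rational(12, 35), Rational(52, 7)) = Rational(272, 35)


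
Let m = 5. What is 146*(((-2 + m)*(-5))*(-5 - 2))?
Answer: 15330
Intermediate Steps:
146*(((-2 + m)*(-5))*(-5 - 2)) = 146*(((-2 + 5)*(-5))*(-5 - 2)) = 146*((3*(-5))*(-7)) = 146*(-15*(-7)) = 146*105 = 15330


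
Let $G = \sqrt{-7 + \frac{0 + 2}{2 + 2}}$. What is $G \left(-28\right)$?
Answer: $- 14 i \sqrt{26} \approx - 71.386 i$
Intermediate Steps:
$G = \frac{i \sqrt{26}}{2}$ ($G = \sqrt{-7 + \frac{2}{4}} = \sqrt{-7 + 2 \cdot \frac{1}{4}} = \sqrt{-7 + \frac{1}{2}} = \sqrt{- \frac{13}{2}} = \frac{i \sqrt{26}}{2} \approx 2.5495 i$)
$G \left(-28\right) = \frac{i \sqrt{26}}{2} \left(-28\right) = - 14 i \sqrt{26}$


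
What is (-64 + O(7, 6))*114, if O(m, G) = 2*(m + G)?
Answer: -4332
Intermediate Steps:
O(m, G) = 2*G + 2*m (O(m, G) = 2*(G + m) = 2*G + 2*m)
(-64 + O(7, 6))*114 = (-64 + (2*6 + 2*7))*114 = (-64 + (12 + 14))*114 = (-64 + 26)*114 = -38*114 = -4332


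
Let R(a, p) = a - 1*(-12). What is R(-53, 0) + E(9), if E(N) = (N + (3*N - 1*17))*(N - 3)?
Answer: 73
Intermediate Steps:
R(a, p) = 12 + a (R(a, p) = a + 12 = 12 + a)
E(N) = (-17 + 4*N)*(-3 + N) (E(N) = (N + (3*N - 17))*(-3 + N) = (N + (-17 + 3*N))*(-3 + N) = (-17 + 4*N)*(-3 + N))
R(-53, 0) + E(9) = (12 - 53) + (51 - 29*9 + 4*9**2) = -41 + (51 - 261 + 4*81) = -41 + (51 - 261 + 324) = -41 + 114 = 73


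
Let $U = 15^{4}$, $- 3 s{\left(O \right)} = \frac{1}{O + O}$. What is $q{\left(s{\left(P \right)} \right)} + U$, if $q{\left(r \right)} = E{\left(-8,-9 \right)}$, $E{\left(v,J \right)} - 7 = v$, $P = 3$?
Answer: $50624$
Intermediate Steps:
$s{\left(O \right)} = - \frac{1}{6 O}$ ($s{\left(O \right)} = - \frac{1}{3 \left(O + O\right)} = - \frac{1}{3 \cdot 2 O} = - \frac{\frac{1}{2} \frac{1}{O}}{3} = - \frac{1}{6 O}$)
$E{\left(v,J \right)} = 7 + v$
$U = 50625$
$q{\left(r \right)} = -1$ ($q{\left(r \right)} = 7 - 8 = -1$)
$q{\left(s{\left(P \right)} \right)} + U = -1 + 50625 = 50624$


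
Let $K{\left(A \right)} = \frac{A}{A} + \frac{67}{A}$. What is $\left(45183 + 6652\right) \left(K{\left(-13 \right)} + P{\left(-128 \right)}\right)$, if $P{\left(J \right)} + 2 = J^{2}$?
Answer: $\frac{11036293520}{13} \approx 8.4895 \cdot 10^{8}$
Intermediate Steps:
$K{\left(A \right)} = 1 + \frac{67}{A}$
$P{\left(J \right)} = -2 + J^{2}$
$\left(45183 + 6652\right) \left(K{\left(-13 \right)} + P{\left(-128 \right)}\right) = \left(45183 + 6652\right) \left(\frac{67 - 13}{-13} - \left(2 - \left(-128\right)^{2}\right)\right) = 51835 \left(\left(- \frac{1}{13}\right) 54 + \left(-2 + 16384\right)\right) = 51835 \left(- \frac{54}{13} + 16382\right) = 51835 \cdot \frac{212912}{13} = \frac{11036293520}{13}$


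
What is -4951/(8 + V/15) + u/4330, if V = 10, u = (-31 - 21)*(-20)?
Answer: -6428645/11258 ≈ -571.03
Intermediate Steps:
u = 1040 (u = -52*(-20) = 1040)
-4951/(8 + V/15) + u/4330 = -4951/(8 + 10/15) + 1040/4330 = -4951/(8 + (1/15)*10) + 1040*(1/4330) = -4951/(8 + ⅔) + 104/433 = -4951/26/3 + 104/433 = -4951*3/26 + 104/433 = -14853/26 + 104/433 = -6428645/11258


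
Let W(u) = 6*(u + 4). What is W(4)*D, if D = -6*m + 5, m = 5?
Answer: -1200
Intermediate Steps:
W(u) = 24 + 6*u (W(u) = 6*(4 + u) = 24 + 6*u)
D = -25 (D = -6*5 + 5 = -30 + 5 = -25)
W(4)*D = (24 + 6*4)*(-25) = (24 + 24)*(-25) = 48*(-25) = -1200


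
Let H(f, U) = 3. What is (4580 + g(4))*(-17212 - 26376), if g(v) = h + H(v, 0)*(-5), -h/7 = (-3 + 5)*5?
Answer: -195928060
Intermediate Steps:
h = -70 (h = -7*(-3 + 5)*5 = -14*5 = -7*10 = -70)
g(v) = -85 (g(v) = -70 + 3*(-5) = -70 - 15 = -85)
(4580 + g(4))*(-17212 - 26376) = (4580 - 85)*(-17212 - 26376) = 4495*(-43588) = -195928060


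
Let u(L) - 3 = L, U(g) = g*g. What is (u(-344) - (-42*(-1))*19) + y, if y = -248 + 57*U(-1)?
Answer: -1330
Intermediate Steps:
U(g) = g²
u(L) = 3 + L
y = -191 (y = -248 + 57*(-1)² = -248 + 57*1 = -248 + 57 = -191)
(u(-344) - (-42*(-1))*19) + y = ((3 - 344) - (-42*(-1))*19) - 191 = (-341 - 42*19) - 191 = (-341 - 1*798) - 191 = (-341 - 798) - 191 = -1139 - 191 = -1330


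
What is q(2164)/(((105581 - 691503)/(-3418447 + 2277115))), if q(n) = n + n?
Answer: 2469842448/292961 ≈ 8430.6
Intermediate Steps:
q(n) = 2*n
q(2164)/(((105581 - 691503)/(-3418447 + 2277115))) = (2*2164)/(((105581 - 691503)/(-3418447 + 2277115))) = 4328/((-585922/(-1141332))) = 4328/((-585922*(-1/1141332))) = 4328/(292961/570666) = 4328*(570666/292961) = 2469842448/292961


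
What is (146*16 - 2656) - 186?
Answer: -506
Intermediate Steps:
(146*16 - 2656) - 186 = (2336 - 2656) - 186 = -320 - 186 = -506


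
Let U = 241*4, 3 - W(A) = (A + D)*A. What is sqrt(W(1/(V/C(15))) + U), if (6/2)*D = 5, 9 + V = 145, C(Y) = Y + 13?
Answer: sqrt(10056657)/102 ≈ 31.090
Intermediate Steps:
C(Y) = 13 + Y
V = 136 (V = -9 + 145 = 136)
D = 5/3 (D = (1/3)*5 = 5/3 ≈ 1.6667)
W(A) = 3 - A*(5/3 + A) (W(A) = 3 - (A + 5/3)*A = 3 - (5/3 + A)*A = 3 - A*(5/3 + A))
U = 964
sqrt(W(1/(V/C(15))) + U) = sqrt((3 - (1/(136/(13 + 15)))**2 - 5/(3*(136/(13 + 15)))) + 964) = sqrt((3 - (1/(136/28))**2 - 5/(3*(136/28))) + 964) = sqrt((3 - (1/(136*(1/28)))**2 - 5/(3*(136*(1/28)))) + 964) = sqrt((3 - (1/(34/7))**2 - 5/(3*34/7)) + 964) = sqrt((3 - (7/34)**2 - 5/3*7/34) + 964) = sqrt((3 - 1*49/1156 - 35/102) + 964) = sqrt((3 - 49/1156 - 35/102) + 964) = sqrt(9067/3468 + 964) = sqrt(3352219/3468) = sqrt(10056657)/102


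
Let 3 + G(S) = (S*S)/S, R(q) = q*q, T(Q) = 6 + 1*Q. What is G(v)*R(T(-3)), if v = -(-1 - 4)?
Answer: 18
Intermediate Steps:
T(Q) = 6 + Q
R(q) = q**2
v = 5 (v = -1*(-5) = 5)
G(S) = -3 + S (G(S) = -3 + (S*S)/S = -3 + S**2/S = -3 + S)
G(v)*R(T(-3)) = (-3 + 5)*(6 - 3)**2 = 2*3**2 = 2*9 = 18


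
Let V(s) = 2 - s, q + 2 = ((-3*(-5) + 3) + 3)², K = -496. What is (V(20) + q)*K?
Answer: -208816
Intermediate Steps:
q = 439 (q = -2 + ((-3*(-5) + 3) + 3)² = -2 + ((15 + 3) + 3)² = -2 + (18 + 3)² = -2 + 21² = -2 + 441 = 439)
(V(20) + q)*K = ((2 - 1*20) + 439)*(-496) = ((2 - 20) + 439)*(-496) = (-18 + 439)*(-496) = 421*(-496) = -208816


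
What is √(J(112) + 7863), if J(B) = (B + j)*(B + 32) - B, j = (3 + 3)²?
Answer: √29063 ≈ 170.48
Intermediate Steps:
j = 36 (j = 6² = 36)
J(B) = -B + (32 + B)*(36 + B) (J(B) = (B + 36)*(B + 32) - B = (36 + B)*(32 + B) - B = (32 + B)*(36 + B) - B = -B + (32 + B)*(36 + B))
√(J(112) + 7863) = √((1152 + 112² + 67*112) + 7863) = √((1152 + 12544 + 7504) + 7863) = √(21200 + 7863) = √29063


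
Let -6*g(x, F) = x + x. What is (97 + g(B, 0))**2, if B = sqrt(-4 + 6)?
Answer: (291 - sqrt(2))**2/9 ≈ 9317.8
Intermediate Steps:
B = sqrt(2) ≈ 1.4142
g(x, F) = -x/3 (g(x, F) = -(x + x)/6 = -x/3)
(97 + g(B, 0))**2 = (97 - sqrt(2)/3)**2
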